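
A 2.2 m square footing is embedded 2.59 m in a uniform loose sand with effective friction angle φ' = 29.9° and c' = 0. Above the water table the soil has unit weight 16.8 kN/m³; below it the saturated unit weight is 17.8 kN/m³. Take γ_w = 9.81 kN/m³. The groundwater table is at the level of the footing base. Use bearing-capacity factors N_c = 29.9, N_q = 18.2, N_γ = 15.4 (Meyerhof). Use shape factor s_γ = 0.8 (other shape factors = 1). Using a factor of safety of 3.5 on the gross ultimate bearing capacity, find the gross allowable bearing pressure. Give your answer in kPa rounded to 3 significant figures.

q_all ≈ 257 kPa

q = γ·D_f = 16.8 × 2.59 = 43.512 kPa.
For the ½γBN_γ term take γ' = 17.8 − 9.81 = 7.99 kN/m³ (soil below base is submerged).
q·N_q = 43.512 × 18.2 = 791.92 kPa
0.5·γ·B·N_γ·s_γ = 0.5 × 7.99 × 2.2 × 15.4 × 0.8 = 108.28 kPa
q_ult = 791.92 + 108.28 = 900.2 kPa.
q_all = 900.2 / 3.5 = 257.2 kPa.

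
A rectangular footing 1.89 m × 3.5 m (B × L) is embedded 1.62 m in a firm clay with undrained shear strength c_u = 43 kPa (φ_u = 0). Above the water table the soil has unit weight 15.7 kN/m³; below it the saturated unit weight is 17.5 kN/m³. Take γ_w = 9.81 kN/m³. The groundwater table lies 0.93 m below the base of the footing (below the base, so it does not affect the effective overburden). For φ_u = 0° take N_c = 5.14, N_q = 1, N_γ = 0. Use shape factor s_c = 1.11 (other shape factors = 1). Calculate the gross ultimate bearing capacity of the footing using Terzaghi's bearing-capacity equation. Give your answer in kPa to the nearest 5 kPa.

q_ult ≈ 270 kPa

Overburden at base level: q = 15.7 × 1.62 = 25.434 kPa.
Cohesion term c·N_c·s_c = 43 × 5.14 × 1.11 = 245.33 kPa; surcharge term q·N_q = 25.434 × 1 = 25.434 kPa.
q_ult = 245.33 + 25.434 = 270.77 kPa.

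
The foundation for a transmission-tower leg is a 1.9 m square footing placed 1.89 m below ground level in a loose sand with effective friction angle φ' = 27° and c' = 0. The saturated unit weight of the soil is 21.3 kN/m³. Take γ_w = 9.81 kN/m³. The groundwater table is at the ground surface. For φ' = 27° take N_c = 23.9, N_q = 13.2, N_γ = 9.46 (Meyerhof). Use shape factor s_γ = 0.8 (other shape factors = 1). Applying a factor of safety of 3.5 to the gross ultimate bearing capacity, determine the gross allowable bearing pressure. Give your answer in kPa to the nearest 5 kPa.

q_all ≈ 105 kPa

Water table at ground surface, so effective unit weight γ' = 21.3 − 9.81 = 11.49 kN/m³ is used throughout; overburden q = 11.49 × 1.89 = 21.716 kPa; the same γ' applies in the ½γBN_γ term.
Surcharge term q·N_q = 21.716 × 13.2 = 286.65 kPa; self-weight term 0.5·γ·B·N_γ·s_γ = 0.5 × 11.49 × 1.9 × 9.46 × 0.8 = 82.609 kPa.
q_ult = 286.65 + 82.609 = 369.26 kPa.
q_all = q_ult / FS = 369.26 / 3.5 = 105.5 kPa.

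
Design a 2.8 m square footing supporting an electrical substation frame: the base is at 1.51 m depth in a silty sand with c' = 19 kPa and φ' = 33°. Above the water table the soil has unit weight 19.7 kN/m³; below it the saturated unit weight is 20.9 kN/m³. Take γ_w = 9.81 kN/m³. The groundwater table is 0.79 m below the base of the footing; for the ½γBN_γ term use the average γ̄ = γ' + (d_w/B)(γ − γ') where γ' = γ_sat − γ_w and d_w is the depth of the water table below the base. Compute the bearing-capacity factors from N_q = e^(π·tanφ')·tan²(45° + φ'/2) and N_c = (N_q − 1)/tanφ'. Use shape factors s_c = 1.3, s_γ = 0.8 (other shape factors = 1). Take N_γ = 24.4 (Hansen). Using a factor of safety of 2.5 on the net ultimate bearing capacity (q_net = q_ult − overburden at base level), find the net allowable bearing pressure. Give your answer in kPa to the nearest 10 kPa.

N_q = e^(π·tan33°)·tan²(61.5°) = 26.09; N_c = (N_q − 1)/tanφ' = 38.64.
q = γ·D_f = 19.7 × 1.51 = 29.747 kPa.
γ' = 11.09 kN/m³; averaging over the depth B below the base, γ̄ = γ' + (d_w/B)(γ − γ') = 13.519 kN/m³.
c·N_c·s_c = 19 × 38.638 × 1.3 = 954.37 kPa
q·N_q = 29.747 × 26.092 = 776.16 kPa
0.5·γ·B·N_γ·s_γ = 0.5 × 13.519 × 2.8 × 24.4 × 0.8 = 369.45 kPa
q_ult = 954.37 + 776.16 + 369.45 = 2100 kPa.
q_net = 2100 − 29.747 = 2070.2 kPa.
q_all(net) = 2070.2 / 2.5 = 828.09 kPa.

q_all(net) ≈ 830 kPa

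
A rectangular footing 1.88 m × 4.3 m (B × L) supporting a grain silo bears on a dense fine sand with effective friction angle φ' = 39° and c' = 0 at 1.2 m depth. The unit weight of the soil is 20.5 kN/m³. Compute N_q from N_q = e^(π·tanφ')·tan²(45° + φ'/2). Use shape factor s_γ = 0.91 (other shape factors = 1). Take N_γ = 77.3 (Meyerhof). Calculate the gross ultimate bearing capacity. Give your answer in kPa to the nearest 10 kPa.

tan39° = 0.8098, so N_q = e^(π×0.8098)·tan²(64.5°) = 12.731 × 4.395 = 55.96.
Overburden at base level: q = 20.5 × 1.2 = 24.6 kPa.
Surcharge term q·N_q = 24.6 × 55.957 = 1376.6 kPa; self-weight term 0.5·γ·B·N_γ·s_γ = 0.5 × 20.5 × 1.88 × 77.3 × 0.91 = 1355.5 kPa.
q_ult = 1376.6 + 1355.5 = 2732.1 kPa.

q_ult ≈ 2730 kPa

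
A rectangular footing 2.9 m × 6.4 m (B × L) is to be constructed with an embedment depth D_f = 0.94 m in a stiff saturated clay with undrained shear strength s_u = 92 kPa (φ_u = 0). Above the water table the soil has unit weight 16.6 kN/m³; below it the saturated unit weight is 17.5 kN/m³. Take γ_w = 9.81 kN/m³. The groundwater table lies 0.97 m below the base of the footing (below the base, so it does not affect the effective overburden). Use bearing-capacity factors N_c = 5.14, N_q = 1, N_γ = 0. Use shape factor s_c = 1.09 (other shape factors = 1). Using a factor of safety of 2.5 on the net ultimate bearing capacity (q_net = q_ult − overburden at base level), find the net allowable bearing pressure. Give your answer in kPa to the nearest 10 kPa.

q_all(net) ≈ 210 kPa

Overburden at base level: q = 16.6 × 0.94 = 15.604 kPa.
Cohesion term c·N_c·s_c = 92 × 5.14 × 1.09 = 515.44 kPa; surcharge term q·N_q = 15.604 × 1 = 15.604 kPa.
q_ult = 515.44 + 15.604 = 531.04 kPa.
q_net = 531.04 − 15.604 = 515.44 kPa.
q_all(net) = 515.44 / 2.5 = 206.18 kPa.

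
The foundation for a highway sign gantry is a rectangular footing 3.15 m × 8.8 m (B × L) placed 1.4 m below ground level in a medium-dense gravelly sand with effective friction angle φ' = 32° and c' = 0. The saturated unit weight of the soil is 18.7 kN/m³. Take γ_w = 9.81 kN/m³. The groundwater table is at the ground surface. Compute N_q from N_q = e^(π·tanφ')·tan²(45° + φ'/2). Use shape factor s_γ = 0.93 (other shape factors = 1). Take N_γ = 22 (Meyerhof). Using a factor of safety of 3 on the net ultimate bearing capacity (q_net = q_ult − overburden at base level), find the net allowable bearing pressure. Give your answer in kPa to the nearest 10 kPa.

N_q = e^(π·tan32°)·tan²(61°) = 23.18.
With the water table at the surface the whole profile is submerged: γ' = 18.7 − 9.81 = 8.89 kN/m³, so q = γ'·D_f = 12.446 kPa; the same γ' applies in the ½γBN_γ term.
q_ult = q·N_q + 0.5·γ·B·N_γ·s_γ
     = 12.446 × 23.177 + 0.5 × 8.89 × 3.15 × 22 × 0.93
     = 288.46 + 286.48 = 574.93 kPa.
q_net = 574.93 − 12.446 = 562.49 kPa.
q_all(net) = 562.49 / 3 = 187.5 kPa.

q_all(net) ≈ 190 kPa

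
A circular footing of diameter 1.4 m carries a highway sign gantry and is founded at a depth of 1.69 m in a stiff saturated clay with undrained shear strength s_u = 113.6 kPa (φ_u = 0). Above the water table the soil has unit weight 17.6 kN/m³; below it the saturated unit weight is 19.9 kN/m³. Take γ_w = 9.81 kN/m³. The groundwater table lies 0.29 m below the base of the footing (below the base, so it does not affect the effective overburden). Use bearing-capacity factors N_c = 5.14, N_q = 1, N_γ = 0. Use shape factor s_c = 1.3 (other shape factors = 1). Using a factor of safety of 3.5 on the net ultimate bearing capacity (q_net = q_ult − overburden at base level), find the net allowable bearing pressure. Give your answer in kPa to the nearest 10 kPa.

q_all(net) ≈ 220 kPa

Effective surcharge at the founding depth q = γ·D_f = 17.6 × 1.69 = 29.744 kPa.
q_ult = c·N_c·s_c + q·N_q
     = 113.6 × 5.14 × 1.3 + 29.744 × 1
     = 759.08 + 29.744 = 788.82 kPa.
q_net = 788.82 − 29.744 = 759.08 kPa.
q_all(net) = 759.08 / 3.5 = 216.88 kPa.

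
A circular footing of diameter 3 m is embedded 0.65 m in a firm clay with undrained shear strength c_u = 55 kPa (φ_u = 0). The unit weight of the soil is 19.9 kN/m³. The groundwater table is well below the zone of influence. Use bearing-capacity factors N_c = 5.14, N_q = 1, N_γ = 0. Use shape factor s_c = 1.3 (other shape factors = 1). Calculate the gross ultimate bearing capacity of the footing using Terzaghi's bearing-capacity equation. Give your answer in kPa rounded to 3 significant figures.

q = γ·D_f = 19.9 × 0.65 = 12.935 kPa.
c·N_c·s_c = 55 × 5.14 × 1.3 = 367.51 kPa
q·N_q = 12.935 × 1 = 12.935 kPa
q_ult = 367.51 + 12.935 = 380.44 kPa.

q_ult ≈ 380 kPa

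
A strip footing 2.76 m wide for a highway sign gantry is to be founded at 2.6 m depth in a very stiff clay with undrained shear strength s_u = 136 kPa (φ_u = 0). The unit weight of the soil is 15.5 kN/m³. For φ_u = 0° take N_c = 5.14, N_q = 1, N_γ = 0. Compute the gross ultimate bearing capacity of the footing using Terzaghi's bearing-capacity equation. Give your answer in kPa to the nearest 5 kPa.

q = γ·D_f = 15.5 × 2.6 = 40.3 kPa.
c·N_c = 136 × 5.14 = 699.04 kPa
q·N_q = 40.3 × 1 = 40.3 kPa
q_ult = 699.04 + 40.3 = 739.34 kPa.

q_ult ≈ 740 kPa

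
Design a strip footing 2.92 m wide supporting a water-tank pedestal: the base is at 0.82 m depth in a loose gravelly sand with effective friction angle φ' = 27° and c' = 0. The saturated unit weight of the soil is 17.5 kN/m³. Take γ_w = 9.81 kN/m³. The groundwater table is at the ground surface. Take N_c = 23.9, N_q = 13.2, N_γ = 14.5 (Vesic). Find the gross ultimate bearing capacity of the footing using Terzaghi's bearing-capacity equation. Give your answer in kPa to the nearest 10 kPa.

q_ult ≈ 250 kPa

Water table at ground surface, so effective unit weight γ' = 17.5 − 9.81 = 7.69 kN/m³ is used throughout; overburden q = 7.69 × 0.82 = 6.3058 kPa; the same γ' applies in the ½γBN_γ term.
Surcharge term q·N_q = 6.3058 × 13.2 = 83.237 kPa; self-weight term 0.5·γ·B·N_γ = 0.5 × 7.69 × 2.92 × 14.5 = 162.8 kPa.
q_ult = 83.237 + 162.8 = 246.03 kPa.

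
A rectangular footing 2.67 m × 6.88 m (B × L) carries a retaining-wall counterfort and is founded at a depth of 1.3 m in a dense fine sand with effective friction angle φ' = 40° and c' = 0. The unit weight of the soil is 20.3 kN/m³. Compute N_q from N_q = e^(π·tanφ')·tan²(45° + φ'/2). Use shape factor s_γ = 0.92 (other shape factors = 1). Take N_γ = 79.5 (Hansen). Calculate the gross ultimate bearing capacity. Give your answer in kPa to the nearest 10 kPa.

q_ult ≈ 3680 kPa

tan40° = 0.8391, so N_q = e^(π×0.8391)·tan²(65°) = 13.959 × 4.599 = 64.2.
Overburden at base level: q = 20.3 × 1.3 = 26.39 kPa.
Surcharge term q·N_q = 26.39 × 64.195 = 1694.1 kPa; self-weight term 0.5·γ·B·N_γ·s_γ = 0.5 × 20.3 × 2.67 × 79.5 × 0.92 = 1982.1 kPa.
q_ult = 1694.1 + 1982.1 = 3676.2 kPa.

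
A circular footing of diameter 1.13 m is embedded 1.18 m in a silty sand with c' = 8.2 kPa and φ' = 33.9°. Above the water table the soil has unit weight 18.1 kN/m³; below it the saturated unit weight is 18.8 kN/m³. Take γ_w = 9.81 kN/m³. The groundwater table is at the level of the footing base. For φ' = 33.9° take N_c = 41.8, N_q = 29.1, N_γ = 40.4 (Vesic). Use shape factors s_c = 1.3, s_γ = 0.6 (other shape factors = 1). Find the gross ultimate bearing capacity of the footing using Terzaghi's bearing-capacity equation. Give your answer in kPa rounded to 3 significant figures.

q = γ·D_f = 18.1 × 1.18 = 21.358 kPa.
For the ½γBN_γ term take γ' = 18.8 − 9.81 = 8.99 kN/m³ (soil below base is submerged).
c·N_c·s_c = 8.2 × 41.8 × 1.3 = 445.59 kPa
q·N_q = 21.358 × 29.1 = 621.52 kPa
0.5·γ·B·N_γ·s_γ = 0.5 × 8.99 × 1.13 × 40.4 × 0.6 = 123.12 kPa
q_ult = 445.59 + 621.52 + 123.12 = 1190.2 kPa.

q_ult ≈ 1190 kPa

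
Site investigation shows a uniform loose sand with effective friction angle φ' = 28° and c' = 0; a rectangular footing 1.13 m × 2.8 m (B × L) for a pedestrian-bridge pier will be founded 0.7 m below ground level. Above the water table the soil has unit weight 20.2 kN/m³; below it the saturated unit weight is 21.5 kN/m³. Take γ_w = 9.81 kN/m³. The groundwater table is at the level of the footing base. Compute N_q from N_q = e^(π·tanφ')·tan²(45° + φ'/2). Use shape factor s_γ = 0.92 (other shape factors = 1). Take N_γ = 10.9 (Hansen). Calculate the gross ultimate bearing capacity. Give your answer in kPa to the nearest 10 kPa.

tan28° = 0.5317, so N_q = e^(π×0.5317)·tan²(59°) = 5.314 × 2.77 = 14.72.
Overburden at base level: q = 20.2 × 0.7 = 14.14 kPa.
Below the base the soil is submerged, so the ½γBN_γ term uses γ' = 21.5 − 9.81 = 11.69 kN/m³.
Surcharge term q·N_q = 14.14 × 14.72 = 208.14 kPa; self-weight term 0.5·γ·B·N_γ·s_γ = 0.5 × 11.69 × 1.13 × 10.9 × 0.92 = 66.233 kPa.
q_ult = 208.14 + 66.233 = 274.37 kPa.

q_ult ≈ 270 kPa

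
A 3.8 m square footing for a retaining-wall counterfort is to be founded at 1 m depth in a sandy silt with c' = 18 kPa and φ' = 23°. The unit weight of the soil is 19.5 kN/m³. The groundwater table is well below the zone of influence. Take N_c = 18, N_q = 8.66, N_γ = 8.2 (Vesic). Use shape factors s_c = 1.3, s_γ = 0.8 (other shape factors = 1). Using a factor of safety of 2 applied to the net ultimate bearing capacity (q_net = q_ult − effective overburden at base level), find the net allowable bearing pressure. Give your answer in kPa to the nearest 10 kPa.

Overburden at base level: q = 19.5 × 1 = 19.5 kPa.
Cohesion term c·N_c·s_c = 18 × 18 × 1.3 = 421.2 kPa; surcharge term q·N_q = 19.5 × 8.66 = 168.87 kPa; self-weight term 0.5·γ·B·N_γ·s_γ = 0.5 × 19.5 × 3.8 × 8.2 × 0.8 = 243.05 kPa.
q_ult = 421.2 + 168.87 + 243.05 = 833.12 kPa.
Net ultimate: q_net = 833.12 − 19.5 = 813.62 kPa.
q_all(net) = 813.62 / 2 = 406.81 kPa.

q_all(net) ≈ 410 kPa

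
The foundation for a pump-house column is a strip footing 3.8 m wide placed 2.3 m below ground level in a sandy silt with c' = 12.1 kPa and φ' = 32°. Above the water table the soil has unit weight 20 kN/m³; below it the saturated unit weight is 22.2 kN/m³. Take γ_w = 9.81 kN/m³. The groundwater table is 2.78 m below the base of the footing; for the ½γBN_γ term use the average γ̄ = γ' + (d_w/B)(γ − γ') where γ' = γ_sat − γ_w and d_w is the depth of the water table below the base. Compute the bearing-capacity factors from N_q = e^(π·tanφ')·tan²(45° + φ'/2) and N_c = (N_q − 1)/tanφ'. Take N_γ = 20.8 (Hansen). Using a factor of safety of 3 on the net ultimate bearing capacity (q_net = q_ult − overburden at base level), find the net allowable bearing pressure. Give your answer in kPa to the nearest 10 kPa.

q_all(net) ≈ 720 kPa

N_q = e^(π·tan32°)·tan²(61°) = 23.18; N_c = (N_q − 1)/tanφ' = 35.49.
Overburden at base level: q = 20 × 2.3 = 46 kPa.
The water table is 2.78 m below the base (< B = 3.8 m), so the ½γBN_γ term uses γ̄ = γ' + (d_w/B)(γ − γ') = 12.39 + (2.78/3.8)(20 − 12.39) = 17.957 kN/m³.
Cohesion term c·N_c = 12.1 × 35.49 = 429.43 kPa; surcharge term q·N_q = 46 × 23.177 = 1066.1 kPa; self-weight term 0.5·γ·B·N_γ = 0.5 × 17.957 × 3.8 × 20.8 = 709.67 kPa.
q_ult = 429.43 + 1066.1 + 709.67 = 2205.2 kPa.
q_net = 2205.2 − 46 = 2159.2 kPa.
q_all(net) = 2159.2 / 3 = 719.75 kPa.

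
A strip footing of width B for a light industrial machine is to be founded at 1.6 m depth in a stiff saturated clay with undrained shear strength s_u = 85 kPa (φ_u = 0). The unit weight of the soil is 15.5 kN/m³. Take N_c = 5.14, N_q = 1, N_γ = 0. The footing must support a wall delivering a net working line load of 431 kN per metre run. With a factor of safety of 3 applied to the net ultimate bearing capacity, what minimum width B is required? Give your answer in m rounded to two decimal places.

q = γ·D_f = 15.5 × 1.6 = 24.8 kPa.
c·N_c = 85 × 5.14 = 436.9 kPa
q·N_q = 24.8 × 1 = 24.8 kPa
q_ult = 436.9 + 24.8 = 461.7 kPa.
For φ = 0 the ½γBN_γ term vanishes, so q_ult is independent of B. q_net = 461.7 − 24.8 = 436.9 kPa; q_all(net) = 436.9/3 = 145.63 kPa.
Required width B = w / q_all(net) = 431 / 145.63 = 2.959 m.

B = 2.96 m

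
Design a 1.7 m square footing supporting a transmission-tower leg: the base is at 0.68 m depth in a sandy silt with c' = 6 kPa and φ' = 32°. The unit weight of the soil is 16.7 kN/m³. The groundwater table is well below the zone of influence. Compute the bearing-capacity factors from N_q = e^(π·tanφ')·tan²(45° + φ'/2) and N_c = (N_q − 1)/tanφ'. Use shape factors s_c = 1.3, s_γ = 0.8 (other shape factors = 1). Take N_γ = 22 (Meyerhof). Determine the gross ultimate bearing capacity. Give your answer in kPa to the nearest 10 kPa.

q_ult ≈ 790 kPa

tan32° = 0.6249, so N_q = e^(π×0.6249)·tan²(61°) = 7.121 × 3.255 = 23.18.
N_c = (23.18 − 1)/tan32° = 35.49.
q = γ·D_f = 16.7 × 0.68 = 11.356 kPa.
c·N_c·s_c = 6 × 35.49 × 1.3 = 276.82 kPa
q·N_q = 11.356 × 23.177 = 263.2 kPa
0.5·γ·B·N_γ·s_γ = 0.5 × 16.7 × 1.7 × 22 × 0.8 = 249.83 kPa
q_ult = 276.82 + 263.2 + 249.83 = 789.85 kPa.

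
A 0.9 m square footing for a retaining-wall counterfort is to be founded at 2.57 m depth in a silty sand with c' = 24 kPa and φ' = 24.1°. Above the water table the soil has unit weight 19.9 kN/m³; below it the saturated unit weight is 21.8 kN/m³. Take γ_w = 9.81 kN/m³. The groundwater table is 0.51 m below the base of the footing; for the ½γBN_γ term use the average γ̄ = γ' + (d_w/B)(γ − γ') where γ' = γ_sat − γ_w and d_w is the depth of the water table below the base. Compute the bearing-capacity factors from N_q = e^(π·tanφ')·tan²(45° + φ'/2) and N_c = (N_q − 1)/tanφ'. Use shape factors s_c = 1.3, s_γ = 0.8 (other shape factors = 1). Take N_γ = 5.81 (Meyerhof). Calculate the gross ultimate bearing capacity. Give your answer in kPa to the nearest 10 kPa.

tan24.1° = 0.4473, so N_q = e^(π×0.4473)·tan²(57.05°) = 4.077 × 2.38 = 9.7.
N_c = (9.7 − 1)/tan24.1° = 19.46.
Effective surcharge at the founding depth q = γ·D_f = 19.9 × 2.57 = 51.143 kPa.
With d_w = 0.51 m < B, γ̄ = 11.99 + (0.51/0.9) × (19.9 − 11.99) = 16.472 kN/m³.
q_ult = c·N_c·s_c + q·N_q + 0.5·γ·B·N_γ·s_γ
     = 24 × 19.458 × 1.3 + 51.143 × 9.7038 + 0.5 × 16.472 × 0.9 × 5.81 × 0.8
     = 607.07 + 496.28 + 34.454 = 1137.8 kPa.

q_ult ≈ 1140 kPa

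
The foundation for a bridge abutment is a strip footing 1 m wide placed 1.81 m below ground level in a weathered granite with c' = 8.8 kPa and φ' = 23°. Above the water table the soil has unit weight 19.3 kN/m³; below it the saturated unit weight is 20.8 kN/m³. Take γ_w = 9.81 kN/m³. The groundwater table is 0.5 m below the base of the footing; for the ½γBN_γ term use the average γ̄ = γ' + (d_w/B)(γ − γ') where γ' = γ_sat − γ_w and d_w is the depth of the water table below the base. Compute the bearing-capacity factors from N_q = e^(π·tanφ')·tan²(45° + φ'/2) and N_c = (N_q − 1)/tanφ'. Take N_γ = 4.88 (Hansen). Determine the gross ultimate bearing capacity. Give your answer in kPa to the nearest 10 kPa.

q_ult ≈ 500 kPa

tan23° = 0.4245, so N_q = e^(π×0.4245)·tan²(56.5°) = 3.794 × 2.283 = 8.66.
N_c = (8.66 − 1)/tan23° = 18.05.
Overburden at base level: q = 19.3 × 1.81 = 34.933 kPa.
The water table is 0.5 m below the base (< B = 1 m), so the ½γBN_γ term uses γ̄ = γ' + (d_w/B)(γ − γ') = 10.99 + (0.5/1)(19.3 − 10.99) = 15.145 kN/m³.
Cohesion term c·N_c = 8.8 × 18.049 = 158.83 kPa; surcharge term q·N_q = 34.933 × 8.6612 = 302.56 kPa; self-weight term 0.5·γ·B·N_γ = 0.5 × 15.145 × 1 × 4.88 = 36.954 kPa.
q_ult = 158.83 + 302.56 + 36.954 = 498.34 kPa.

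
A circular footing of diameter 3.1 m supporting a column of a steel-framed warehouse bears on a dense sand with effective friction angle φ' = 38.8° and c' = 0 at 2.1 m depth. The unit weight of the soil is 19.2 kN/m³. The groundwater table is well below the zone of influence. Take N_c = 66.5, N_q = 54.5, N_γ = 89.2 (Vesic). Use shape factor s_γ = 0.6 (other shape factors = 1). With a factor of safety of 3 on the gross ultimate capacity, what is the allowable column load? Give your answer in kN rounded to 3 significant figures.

Overburden at base level: q = 19.2 × 2.1 = 40.32 kPa.
Surcharge term q·N_q = 40.32 × 54.5 = 2197.4 kPa; self-weight term 0.5·γ·B·N_γ·s_γ = 0.5 × 19.2 × 3.1 × 89.2 × 0.6 = 1592.8 kPa.
q_ult = 2197.4 + 1592.8 = 3790.2 kPa.
Gross allowable pressure q_all = 3790.2 / 3 = 1263.4 kPa.
Footing area = 7.5477 m², so allowable column load = 1263.4 × 7.5477 = 9535.8 kN.

P_all ≈ 9540 kN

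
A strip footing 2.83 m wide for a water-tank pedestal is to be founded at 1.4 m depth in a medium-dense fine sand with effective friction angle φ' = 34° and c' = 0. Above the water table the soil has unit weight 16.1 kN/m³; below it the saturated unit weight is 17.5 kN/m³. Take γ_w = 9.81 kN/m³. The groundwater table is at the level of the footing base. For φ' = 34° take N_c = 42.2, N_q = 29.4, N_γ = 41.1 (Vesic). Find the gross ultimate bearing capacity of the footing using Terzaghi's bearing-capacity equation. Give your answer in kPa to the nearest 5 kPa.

Effective surcharge at the founding depth q = γ·D_f = 16.1 × 1.4 = 22.54 kPa.
The water table coincides with the base, so in the self-weight term γ → γ' = 7.69 kN/m³.
q_ult = q·N_q + 0.5·γ·B·N_γ
     = 22.54 × 29.4 + 0.5 × 7.69 × 2.83 × 41.1
     = 662.68 + 447.22 = 1109.9 kPa.

q_ult ≈ 1110 kPa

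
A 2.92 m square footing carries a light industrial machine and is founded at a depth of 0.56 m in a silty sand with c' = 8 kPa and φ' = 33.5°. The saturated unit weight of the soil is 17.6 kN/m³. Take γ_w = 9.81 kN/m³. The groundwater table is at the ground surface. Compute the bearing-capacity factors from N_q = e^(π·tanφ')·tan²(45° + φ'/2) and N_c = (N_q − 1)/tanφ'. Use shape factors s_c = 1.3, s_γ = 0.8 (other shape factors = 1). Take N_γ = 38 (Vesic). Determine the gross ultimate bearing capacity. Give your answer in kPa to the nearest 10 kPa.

tan33.5° = 0.6619, so N_q = e^(π×0.6619)·tan²(61.75°) = 7.999 × 3.464 = 27.71.
N_c = (27.71 − 1)/tan33.5° = 40.35.
With the water table at the surface the whole profile is submerged: γ' = 17.6 − 9.81 = 7.79 kN/m³, so q = γ'·D_f = 4.3624 kPa; the same γ' applies in the ½γBN_γ term.
q_ult = c·N_c·s_c + q·N_q + 0.5·γ·B·N_γ·s_γ
     = 8 × 40.351 × 1.3 + 4.3624 × 27.707 + 0.5 × 7.79 × 2.92 × 38 × 0.8
     = 419.65 + 120.87 + 345.75 = 886.27 kPa.

q_ult ≈ 890 kPa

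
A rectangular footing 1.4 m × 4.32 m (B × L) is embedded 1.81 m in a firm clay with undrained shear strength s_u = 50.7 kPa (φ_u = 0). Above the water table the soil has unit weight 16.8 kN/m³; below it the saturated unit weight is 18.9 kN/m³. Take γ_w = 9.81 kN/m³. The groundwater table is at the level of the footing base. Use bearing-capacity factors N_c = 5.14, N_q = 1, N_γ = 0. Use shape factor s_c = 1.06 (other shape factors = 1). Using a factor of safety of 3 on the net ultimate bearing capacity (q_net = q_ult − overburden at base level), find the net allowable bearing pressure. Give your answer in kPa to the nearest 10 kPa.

q_all(net) ≈ 90 kPa

Overburden at base level: q = 16.8 × 1.81 = 30.408 kPa.
Cohesion term c·N_c·s_c = 50.7 × 5.14 × 1.06 = 276.23 kPa; surcharge term q·N_q = 30.408 × 1 = 30.408 kPa.
q_ult = 276.23 + 30.408 = 306.64 kPa.
q_net = 306.64 − 30.408 = 276.23 kPa.
q_all(net) = 276.23 / 3 = 92.078 kPa.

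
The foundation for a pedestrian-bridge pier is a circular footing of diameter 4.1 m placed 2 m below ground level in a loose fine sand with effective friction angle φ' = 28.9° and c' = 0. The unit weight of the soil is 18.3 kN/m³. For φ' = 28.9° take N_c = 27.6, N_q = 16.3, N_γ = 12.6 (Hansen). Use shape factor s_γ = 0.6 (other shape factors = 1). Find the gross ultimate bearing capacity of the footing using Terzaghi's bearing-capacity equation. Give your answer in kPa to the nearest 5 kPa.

q_ult ≈ 880 kPa

Effective surcharge at the founding depth q = γ·D_f = 18.3 × 2 = 36.6 kPa.
q_ult = q·N_q + 0.5·γ·B·N_γ·s_γ
     = 36.6 × 16.3 + 0.5 × 18.3 × 4.1 × 12.6 × 0.6
     = 596.58 + 283.61 = 880.19 kPa.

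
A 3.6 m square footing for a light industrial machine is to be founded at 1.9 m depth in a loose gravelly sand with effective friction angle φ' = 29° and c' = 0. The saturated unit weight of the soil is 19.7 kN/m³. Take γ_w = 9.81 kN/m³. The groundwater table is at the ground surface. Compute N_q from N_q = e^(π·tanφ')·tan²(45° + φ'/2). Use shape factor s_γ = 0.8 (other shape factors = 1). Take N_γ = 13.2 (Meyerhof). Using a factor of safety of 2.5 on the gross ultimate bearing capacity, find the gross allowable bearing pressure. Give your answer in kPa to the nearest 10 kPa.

q_all ≈ 200 kPa

N_q = e^(π·tan29°)·tan²(59.5°) = 16.44.
γ' = 19.7 − 9.81 = 9.89 kN/m³ (submerged throughout). q = 9.89 × 1.9 = 18.791 kPa; the same γ' applies in the ½γBN_γ term.
q·N_q = 18.791 × 16.443 = 308.99 kPa
0.5·γ·B·N_γ·s_γ = 0.5 × 9.89 × 3.6 × 13.2 × 0.8 = 187.99 kPa
q_ult = 308.99 + 187.99 = 496.98 kPa.
q_all = 496.98 / 2.5 = 198.79 kPa.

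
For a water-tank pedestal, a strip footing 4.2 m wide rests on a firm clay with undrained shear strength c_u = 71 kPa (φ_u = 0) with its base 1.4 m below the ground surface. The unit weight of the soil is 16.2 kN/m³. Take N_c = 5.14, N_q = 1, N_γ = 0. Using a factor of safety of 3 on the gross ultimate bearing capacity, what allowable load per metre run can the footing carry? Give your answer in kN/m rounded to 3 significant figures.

≈ 543 kN/m

Effective surcharge at the founding depth q = γ·D_f = 16.2 × 1.4 = 22.68 kPa.
q_ult = c·N_c + q·N_q
     = 71 × 5.14 + 22.68 × 1
     = 364.94 + 22.68 = 387.62 kPa.
Gross allowable pressure q_all = 387.62 / 3 = 129.21 kPa.
Allowable wall load = q_all × B = 129.21 × 4.2 = 542.67 kN per metre run.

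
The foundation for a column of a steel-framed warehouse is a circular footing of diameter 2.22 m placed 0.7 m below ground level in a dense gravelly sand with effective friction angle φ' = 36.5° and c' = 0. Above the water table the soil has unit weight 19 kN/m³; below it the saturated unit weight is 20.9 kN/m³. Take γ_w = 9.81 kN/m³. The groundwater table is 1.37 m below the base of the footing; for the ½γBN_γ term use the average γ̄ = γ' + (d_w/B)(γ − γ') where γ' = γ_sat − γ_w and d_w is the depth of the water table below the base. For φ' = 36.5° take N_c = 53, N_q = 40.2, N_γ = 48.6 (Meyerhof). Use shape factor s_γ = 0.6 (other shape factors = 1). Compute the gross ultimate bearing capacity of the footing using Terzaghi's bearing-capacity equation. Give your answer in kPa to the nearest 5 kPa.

Overburden at base level: q = 19 × 0.7 = 13.3 kPa.
The water table is 1.37 m below the base (< B = 2.22 m), so the ½γBN_γ term uses γ̄ = γ' + (d_w/B)(γ − γ') = 11.09 + (1.37/2.22)(19 − 11.09) = 15.971 kN/m³.
Surcharge term q·N_q = 13.3 × 40.2 = 534.66 kPa; self-weight term 0.5·γ·B·N_γ·s_γ = 0.5 × 15.971 × 2.22 × 48.6 × 0.6 = 516.96 kPa.
q_ult = 534.66 + 516.96 = 1051.6 kPa.

q_ult ≈ 1050 kPa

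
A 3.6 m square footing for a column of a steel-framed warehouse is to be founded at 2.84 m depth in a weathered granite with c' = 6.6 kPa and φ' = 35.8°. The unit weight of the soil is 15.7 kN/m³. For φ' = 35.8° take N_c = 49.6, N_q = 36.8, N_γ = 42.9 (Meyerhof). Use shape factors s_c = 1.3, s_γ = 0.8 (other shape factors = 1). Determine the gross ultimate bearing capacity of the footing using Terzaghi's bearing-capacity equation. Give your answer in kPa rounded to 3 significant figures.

q = γ·D_f = 15.7 × 2.84 = 44.588 kPa.
c·N_c·s_c = 6.6 × 49.6 × 1.3 = 425.57 kPa
q·N_q = 44.588 × 36.8 = 1640.8 kPa
0.5·γ·B·N_γ·s_γ = 0.5 × 15.7 × 3.6 × 42.9 × 0.8 = 969.88 kPa
q_ult = 425.57 + 1640.8 + 969.88 = 3036.3 kPa.

q_ult ≈ 3040 kPa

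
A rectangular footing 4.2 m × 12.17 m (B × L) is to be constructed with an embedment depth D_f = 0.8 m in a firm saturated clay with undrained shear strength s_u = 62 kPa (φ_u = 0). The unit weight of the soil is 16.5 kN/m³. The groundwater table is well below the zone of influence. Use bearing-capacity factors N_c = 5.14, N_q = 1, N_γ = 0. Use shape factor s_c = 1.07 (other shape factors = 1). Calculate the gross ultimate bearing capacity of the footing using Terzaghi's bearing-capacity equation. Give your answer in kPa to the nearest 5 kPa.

q_ult ≈ 355 kPa

Effective surcharge at the founding depth q = γ·D_f = 16.5 × 0.8 = 13.2 kPa.
q_ult = c·N_c·s_c + q·N_q
     = 62 × 5.14 × 1.07 + 13.2 × 1
     = 340.99 + 13.2 = 354.19 kPa.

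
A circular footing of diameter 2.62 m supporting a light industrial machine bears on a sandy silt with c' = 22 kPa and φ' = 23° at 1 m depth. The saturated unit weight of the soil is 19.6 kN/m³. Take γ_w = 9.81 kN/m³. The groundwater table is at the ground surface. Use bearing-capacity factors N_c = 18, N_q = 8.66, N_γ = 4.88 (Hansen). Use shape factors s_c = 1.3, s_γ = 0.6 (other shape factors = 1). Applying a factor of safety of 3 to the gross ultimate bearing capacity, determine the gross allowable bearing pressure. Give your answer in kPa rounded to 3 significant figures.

q_all ≈ 212 kPa

With the water table at the surface the whole profile is submerged: γ' = 19.6 − 9.81 = 9.79 kN/m³, so q = γ'·D_f = 9.79 kPa; the same γ' applies in the ½γBN_γ term.
q_ult = c·N_c·s_c + q·N_q + 0.5·γ·B·N_γ·s_γ
     = 22 × 18 × 1.3 + 9.79 × 8.66 + 0.5 × 9.79 × 2.62 × 4.88 × 0.6
     = 514.8 + 84.781 + 37.551 = 637.13 kPa.
q_all = q_ult / FS = 637.13 / 3 = 212.38 kPa.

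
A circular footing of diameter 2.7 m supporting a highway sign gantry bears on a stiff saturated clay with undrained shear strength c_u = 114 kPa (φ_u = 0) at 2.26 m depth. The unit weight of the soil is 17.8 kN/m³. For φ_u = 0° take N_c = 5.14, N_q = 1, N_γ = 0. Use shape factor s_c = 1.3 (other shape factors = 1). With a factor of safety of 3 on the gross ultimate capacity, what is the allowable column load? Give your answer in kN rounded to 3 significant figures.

q = γ·D_f = 17.8 × 2.26 = 40.228 kPa.
c·N_c·s_c = 114 × 5.14 × 1.3 = 761.75 kPa
q·N_q = 40.228 × 1 = 40.228 kPa
q_ult = 761.75 + 40.228 = 801.98 kPa.
Gross allowable pressure q_all = 801.98 / 3 = 267.33 kPa.
Footing area = 5.7256 m², so allowable column load = 267.33 × 5.7256 = 1530.6 kN.

P_all ≈ 1530 kN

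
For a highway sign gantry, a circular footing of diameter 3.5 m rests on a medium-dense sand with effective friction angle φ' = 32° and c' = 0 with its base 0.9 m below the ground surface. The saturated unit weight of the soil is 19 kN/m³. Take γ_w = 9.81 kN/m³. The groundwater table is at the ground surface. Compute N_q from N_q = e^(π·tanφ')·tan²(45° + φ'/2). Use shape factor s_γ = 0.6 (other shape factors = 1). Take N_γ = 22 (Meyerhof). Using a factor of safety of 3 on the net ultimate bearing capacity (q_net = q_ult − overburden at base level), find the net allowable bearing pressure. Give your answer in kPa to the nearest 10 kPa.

q_all(net) ≈ 130 kPa

N_q = e^(π·tan32°)·tan²(61°) = 23.18.
Water table at ground surface, so effective unit weight γ' = 19 − 9.81 = 9.19 kN/m³ is used throughout; overburden q = 9.19 × 0.9 = 8.271 kPa; the same γ' applies in the ½γBN_γ term.
Surcharge term q·N_q = 8.271 × 23.177 = 191.7 kPa; self-weight term 0.5·γ·B·N_γ·s_γ = 0.5 × 9.19 × 3.5 × 22 × 0.6 = 212.29 kPa.
q_ult = 191.7 + 212.29 = 403.98 kPa.
q_net = 403.98 − 8.271 = 395.71 kPa.
q_all(net) = 395.71 / 3 = 131.9 kPa.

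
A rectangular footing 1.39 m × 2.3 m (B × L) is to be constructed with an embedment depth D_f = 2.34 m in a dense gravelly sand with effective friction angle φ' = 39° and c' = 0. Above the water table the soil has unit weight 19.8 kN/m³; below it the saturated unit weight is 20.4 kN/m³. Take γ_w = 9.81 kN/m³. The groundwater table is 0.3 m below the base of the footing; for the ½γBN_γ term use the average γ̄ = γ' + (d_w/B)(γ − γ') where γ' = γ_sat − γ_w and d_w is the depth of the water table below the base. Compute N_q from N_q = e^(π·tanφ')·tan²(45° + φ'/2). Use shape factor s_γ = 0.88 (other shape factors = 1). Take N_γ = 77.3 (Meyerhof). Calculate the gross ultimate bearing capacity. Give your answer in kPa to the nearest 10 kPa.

tan39° = 0.8098, so N_q = e^(π×0.8098)·tan²(64.5°) = 12.731 × 4.395 = 55.96.
Effective surcharge at the founding depth q = γ·D_f = 19.8 × 2.34 = 46.332 kPa.
With d_w = 0.3 m < B, γ̄ = 10.59 + (0.3/1.39) × (19.8 − 10.59) = 12.578 kN/m³.
q_ult = q·N_q + 0.5·γ·B·N_γ·s_γ
     = 46.332 × 55.957 + 0.5 × 12.578 × 1.39 × 77.3 × 0.88
     = 2592.6 + 594.64 = 3187.3 kPa.

q_ult ≈ 3190 kPa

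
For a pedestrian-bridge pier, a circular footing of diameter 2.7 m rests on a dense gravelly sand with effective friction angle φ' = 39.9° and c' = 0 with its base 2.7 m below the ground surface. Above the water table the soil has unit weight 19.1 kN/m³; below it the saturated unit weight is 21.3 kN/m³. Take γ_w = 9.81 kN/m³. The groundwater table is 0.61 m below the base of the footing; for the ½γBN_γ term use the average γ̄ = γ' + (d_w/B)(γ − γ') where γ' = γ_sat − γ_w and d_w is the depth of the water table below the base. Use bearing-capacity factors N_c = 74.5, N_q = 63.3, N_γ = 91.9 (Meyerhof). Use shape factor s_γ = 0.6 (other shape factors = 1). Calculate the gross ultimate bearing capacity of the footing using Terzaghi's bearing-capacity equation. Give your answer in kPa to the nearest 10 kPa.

q_ult ≈ 4250 kPa

Overburden at base level: q = 19.1 × 2.7 = 51.57 kPa.
The water table is 0.61 m below the base (< B = 2.7 m), so the ½γBN_γ term uses γ̄ = γ' + (d_w/B)(γ − γ') = 11.49 + (0.61/2.7)(19.1 − 11.49) = 13.209 kN/m³.
Surcharge term q·N_q = 51.57 × 63.3 = 3264.4 kPa; self-weight term 0.5·γ·B·N_γ·s_γ = 0.5 × 13.209 × 2.7 × 91.9 × 0.6 = 983.29 kPa.
q_ult = 3264.4 + 983.29 = 4247.7 kPa.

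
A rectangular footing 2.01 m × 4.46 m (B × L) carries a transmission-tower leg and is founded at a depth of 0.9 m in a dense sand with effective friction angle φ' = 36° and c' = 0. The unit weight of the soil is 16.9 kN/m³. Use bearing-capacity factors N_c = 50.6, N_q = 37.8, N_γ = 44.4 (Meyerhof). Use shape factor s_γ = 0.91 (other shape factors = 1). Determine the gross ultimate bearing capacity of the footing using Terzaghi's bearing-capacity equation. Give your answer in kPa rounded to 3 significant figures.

q = γ·D_f = 16.9 × 0.9 = 15.21 kPa.
q·N_q = 15.21 × 37.8 = 574.94 kPa
0.5·γ·B·N_γ·s_γ = 0.5 × 16.9 × 2.01 × 44.4 × 0.91 = 686.24 kPa
q_ult = 574.94 + 686.24 = 1261.2 kPa.

q_ult ≈ 1260 kPa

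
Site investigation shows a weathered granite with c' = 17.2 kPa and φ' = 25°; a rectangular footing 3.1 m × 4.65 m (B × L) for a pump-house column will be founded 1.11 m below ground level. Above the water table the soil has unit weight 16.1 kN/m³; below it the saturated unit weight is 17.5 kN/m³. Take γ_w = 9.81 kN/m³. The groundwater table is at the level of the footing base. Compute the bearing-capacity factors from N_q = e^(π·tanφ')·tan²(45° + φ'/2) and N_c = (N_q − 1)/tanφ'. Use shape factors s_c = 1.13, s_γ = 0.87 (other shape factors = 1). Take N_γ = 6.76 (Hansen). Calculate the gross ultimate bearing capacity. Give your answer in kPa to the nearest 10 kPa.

q_ult ≈ 660 kPa

tan25° = 0.4663, so N_q = e^(π×0.4663)·tan²(57.5°) = 4.327 × 2.464 = 10.66.
N_c = (10.66 − 1)/tan25° = 20.72.
q = γ·D_f = 16.1 × 1.11 = 17.871 kPa.
For the ½γBN_γ term take γ' = 17.5 − 9.81 = 7.69 kN/m³ (soil below base is submerged).
c·N_c·s_c = 17.2 × 20.721 × 1.13 = 402.72 kPa
q·N_q = 17.871 × 10.662 = 190.54 kPa
0.5·γ·B·N_γ·s_γ = 0.5 × 7.69 × 3.1 × 6.76 × 0.87 = 70.101 kPa
q_ult = 402.72 + 190.54 + 70.101 = 663.37 kPa.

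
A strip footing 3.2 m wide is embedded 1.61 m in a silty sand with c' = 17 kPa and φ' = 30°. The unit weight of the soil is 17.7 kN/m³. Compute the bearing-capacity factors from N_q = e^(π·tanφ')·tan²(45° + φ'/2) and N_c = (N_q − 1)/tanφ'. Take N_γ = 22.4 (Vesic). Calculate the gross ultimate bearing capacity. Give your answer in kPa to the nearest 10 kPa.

tan30° = 0.5774, so N_q = e^(π×0.5774)·tan²(60°) = 6.134 × 3.0 = 18.4.
N_c = (18.4 − 1)/tan30° = 30.14.
q = γ·D_f = 17.7 × 1.61 = 28.497 kPa.
c·N_c = 17 × 30.14 = 512.37 kPa
q·N_q = 28.497 × 18.401 = 524.38 kPa
0.5·γ·B·N_γ = 0.5 × 17.7 × 3.2 × 22.4 = 634.37 kPa
q_ult = 512.37 + 524.38 + 634.37 = 1671.1 kPa.

q_ult ≈ 1670 kPa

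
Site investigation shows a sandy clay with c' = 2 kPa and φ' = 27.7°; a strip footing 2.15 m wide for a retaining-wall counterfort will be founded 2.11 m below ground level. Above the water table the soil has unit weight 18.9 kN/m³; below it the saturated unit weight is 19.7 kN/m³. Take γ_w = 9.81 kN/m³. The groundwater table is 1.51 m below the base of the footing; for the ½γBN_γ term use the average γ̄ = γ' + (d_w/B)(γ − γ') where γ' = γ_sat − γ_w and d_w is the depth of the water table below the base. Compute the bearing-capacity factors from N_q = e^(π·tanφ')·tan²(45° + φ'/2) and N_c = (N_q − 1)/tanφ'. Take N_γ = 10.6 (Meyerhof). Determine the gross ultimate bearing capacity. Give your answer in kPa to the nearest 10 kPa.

tan27.7° = 0.525, so N_q = e^(π×0.525)·tan²(58.85°) = 5.204 × 2.737 = 14.24.
N_c = (14.24 − 1)/tan27.7° = 25.23.
Effective surcharge at the founding depth q = γ·D_f = 18.9 × 2.11 = 39.879 kPa.
With d_w = 1.51 m < B, γ̄ = 9.89 + (1.51/2.15) × (18.9 − 9.89) = 16.218 kN/m³.
q_ult = c·N_c + q·N_q + 0.5·γ·B·N_γ
     = 2 × 25.226 + 39.879 × 14.244 + 0.5 × 16.218 × 2.15 × 10.6
     = 50.451 + 568.02 + 184.8 = 803.28 kPa.

q_ult ≈ 800 kPa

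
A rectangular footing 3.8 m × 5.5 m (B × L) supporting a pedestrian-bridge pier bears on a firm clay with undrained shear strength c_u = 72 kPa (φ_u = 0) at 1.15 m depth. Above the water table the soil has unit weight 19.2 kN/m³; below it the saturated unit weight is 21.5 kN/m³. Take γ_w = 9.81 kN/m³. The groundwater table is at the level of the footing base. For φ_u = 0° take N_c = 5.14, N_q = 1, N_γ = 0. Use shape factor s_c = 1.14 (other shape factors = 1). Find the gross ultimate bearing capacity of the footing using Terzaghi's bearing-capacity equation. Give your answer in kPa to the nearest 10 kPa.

Effective surcharge at the founding depth q = γ·D_f = 19.2 × 1.15 = 22.08 kPa.
q_ult = c·N_c·s_c + q·N_q
     = 72 × 5.14 × 1.14 + 22.08 × 1
     = 421.89 + 22.08 = 443.97 kPa.

q_ult ≈ 440 kPa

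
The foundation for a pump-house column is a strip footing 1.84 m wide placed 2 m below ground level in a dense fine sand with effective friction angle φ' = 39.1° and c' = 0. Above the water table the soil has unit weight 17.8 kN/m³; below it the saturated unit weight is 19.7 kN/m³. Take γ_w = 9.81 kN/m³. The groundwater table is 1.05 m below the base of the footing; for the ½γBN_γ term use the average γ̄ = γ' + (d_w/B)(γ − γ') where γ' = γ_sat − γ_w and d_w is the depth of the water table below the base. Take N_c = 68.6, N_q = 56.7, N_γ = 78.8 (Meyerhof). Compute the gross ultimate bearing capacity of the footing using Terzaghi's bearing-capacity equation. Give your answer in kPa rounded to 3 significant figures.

q = γ·D_f = 17.8 × 2 = 35.6 kPa.
γ' = 9.89 kN/m³; averaging over the depth B below the base, γ̄ = γ' + (d_w/B)(γ − γ') = 14.404 kN/m³.
q·N_q = 35.6 × 56.7 = 2018.5 kPa
0.5·γ·B·N_γ = 0.5 × 14.404 × 1.84 × 78.8 = 1044.2 kPa
q_ult = 2018.5 + 1044.2 = 3062.7 kPa.

q_ult ≈ 3060 kPa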